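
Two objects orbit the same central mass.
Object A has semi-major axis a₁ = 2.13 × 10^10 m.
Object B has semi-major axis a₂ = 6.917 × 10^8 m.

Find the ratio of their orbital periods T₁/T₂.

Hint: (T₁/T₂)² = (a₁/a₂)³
a₁ = 2.13 × 10^10 m
a₂ = 6.917 × 10^8 m
a₁/a₂ = 30.7937
T₁/T₂ = (a₁/a₂)^(3/2) = (30.7937)^1.5 = 170.881

Final answer: T₁/T₂ = 170.9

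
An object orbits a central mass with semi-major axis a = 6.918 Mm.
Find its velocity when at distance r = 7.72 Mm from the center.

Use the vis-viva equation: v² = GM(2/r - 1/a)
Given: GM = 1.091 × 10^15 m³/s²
a = 6.918 Mm = 6.918 × 10^6 m
r = 7.72 Mm = 7.72 × 10^6 m
GM = 1.091 × 10^15 m³/s²
2/r − 1/a = 2.59067 × 10^-7 − 1.4455 × 10^-7 = 1.14517 × 10^-7 m⁻¹
v² = GM (2/r − 1/a) = 1.24938 × 10^8 m²/s²
v = 11177.6 m/s ≈ 11.18 km/s

Final answer: 11.18 km/s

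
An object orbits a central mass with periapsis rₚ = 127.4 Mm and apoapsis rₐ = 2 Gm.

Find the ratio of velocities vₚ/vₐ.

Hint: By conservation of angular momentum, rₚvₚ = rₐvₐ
rₚ = 127.4 Mm = 1.274 × 10^8 m
rₐ = 2 Gm = 2 × 10^9 m
rₚvₚ = rₐvₐ  ⇒  vₚ/vₐ = rₐ/rₚ
vₚ/vₐ = (2 × 10^9) / (1.274 × 10^8) = 15.6986

Final answer: vₚ/vₐ = 15.7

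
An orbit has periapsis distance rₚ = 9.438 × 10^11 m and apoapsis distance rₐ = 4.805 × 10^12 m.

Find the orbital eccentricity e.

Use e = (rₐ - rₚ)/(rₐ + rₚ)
rₚ = 9.438 × 10^11 m
rₐ = 4.805 × 10^12 m
rₐ − rₚ = 3.8612 × 10^12 m
rₐ + rₚ = 5.7488 × 10^12 m
e = (rₐ − rₚ)/(rₐ + rₚ) = 0.671653

Final answer: e = 0.6717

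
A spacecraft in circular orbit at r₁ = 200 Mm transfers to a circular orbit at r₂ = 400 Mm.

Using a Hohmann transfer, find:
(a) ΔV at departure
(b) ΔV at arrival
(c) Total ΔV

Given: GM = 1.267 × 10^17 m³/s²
r₁ = 200 Mm = 2 × 10^8 m
r₂ = 400 Mm = 4 × 10^8 m
GM = 1.267 × 10^17 m³/s²
Transfer ellipse: a_t = (r₁ + r₂)/2 = 3 × 10^8 m
Circular speed at r₁: v₁ = √(GM/r₁) = 25169.4 m/s
Transfer speed at r₁ (periapsis): v₁ₜ = √(GM(2/r₁ − 1/a_t)) = 29063.1 m/s
(a) ΔV₁ = v₁ₜ − v₁ = 3893.72 m/s ≈ 3.894 km/s
Circular speed at r₂: v₂ = √(GM/r₂) = 17797.5 m/s
Transfer speed at r₂ (apoapsis): v₂ₜ = √(GM(2/r₂ − 1/a_t)) = 14531.6 m/s
(b) ΔV₂ = v₂ − v₂ₜ = 3265.9 m/s ≈ 3.266 km/s
(c) ΔV_total = ΔV₁ + ΔV₂ = 7159.62 m/s ≈ 7.16 km/s

Final answer:
(a) ΔV₁ = 3.894 km/s
(b) ΔV₂ = 3.266 km/s
(c) ΔV_total = 7.16 km/s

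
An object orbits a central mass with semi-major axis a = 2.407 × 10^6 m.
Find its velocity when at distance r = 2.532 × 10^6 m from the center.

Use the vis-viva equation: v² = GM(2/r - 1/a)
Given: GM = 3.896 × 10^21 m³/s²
a = 2.407 × 10^6 m
r = 2.532 × 10^6 m
GM = 3.896 × 10^21 m³/s²
2/r − 1/a = 7.89889 × 10^-7 − 4.15455 × 10^-7 = 3.74434 × 10^-7 m⁻¹
v² = GM (2/r − 1/a) = 1.4588 × 10^15 m²/s²
v = 3.81942 × 10^7 m/s ≈ 3.819 × 10^4 km/s

Final answer: 3.819 × 10^4 km/s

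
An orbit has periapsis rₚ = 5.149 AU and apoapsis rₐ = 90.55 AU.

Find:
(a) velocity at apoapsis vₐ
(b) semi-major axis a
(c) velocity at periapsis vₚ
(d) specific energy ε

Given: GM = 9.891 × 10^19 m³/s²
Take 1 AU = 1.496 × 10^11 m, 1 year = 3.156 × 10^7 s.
rₚ = 5.149 AU = 7.7029 × 10^11 m
rₐ = 90.55 AU = 1.35463 × 10^13 m
GM = 9.891 × 10^19 m³/s²
a = (rₚ + rₐ)/2 = 7.15829 × 10^12 m
e = (rₐ − rₚ)/(rₐ + rₚ) = (1.2776 × 10^13) / (1.43166 × 10^13) = 0.892392
(a) vₐ² = GM (2/rₐ − 1/a) = 9.891 × 10^19 × (1.47642 × 10^-13 − 1.39698 × 10^-13) = 785716 m²/s²;  vₐ = 886.406 m/s ≈ 0.187 AU/year
(b) a = 7.15829 × 10^12 m ≈ 47.85 AU
(c) vₚ² = GM (2/rₚ − 1/a) = 9.891 × 10^19 × (2.59642 × 10^-12 − 1.39698 × 10^-13) = 2.42995 × 10^8 m²/s²;  vₚ = 15588.3 m/s ≈ 3.289 AU/year
(d) 2a = 1.43166 × 10^13 m;  ε = −GM/(2a) = -6.90878 × 10^6 J/kg ≈ -6.909 MJ/kg

Final answer:
(a) velocity at apoapsis vₐ = 0.187 AU/year
(b) semi-major axis a = 47.85 AU
(c) velocity at periapsis vₚ = 3.289 AU/year
(d) specific energy ε = -6.909 MJ/kg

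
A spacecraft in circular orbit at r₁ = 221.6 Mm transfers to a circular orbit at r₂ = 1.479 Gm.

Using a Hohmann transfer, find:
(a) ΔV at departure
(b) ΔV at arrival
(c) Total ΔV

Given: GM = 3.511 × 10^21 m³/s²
r₁ = 221.6 Mm = 2.216 × 10^8 m
r₂ = 1.479 Gm = 1.479 × 10^9 m
GM = 3.511 × 10^21 m³/s²
Transfer ellipse: a_t = (r₁ + r₂)/2 = 8.503 × 10^8 m
Circular speed at r₁: v₁ = √(GM/r₁) = 3.98044 × 10^6 m/s
Transfer speed at r₁ (periapsis): v₁ₜ = √(GM(2/r₁ − 1/a_t)) = 5.24963 × 10^6 m/s
(a) ΔV₁ = v₁ₜ − v₁ = 1.26919 × 10^6 m/s ≈ 1269 km/s
Circular speed at r₂: v₂ = √(GM/r₂) = 1.54075 × 10^6 m/s
Transfer speed at r₂ (apoapsis): v₂ₜ = √(GM(2/r₂ − 1/a_t)) = 786557 m/s
(b) ΔV₂ = v₂ − v₂ₜ = 754190 m/s ≈ 754.2 km/s
(c) ΔV_total = ΔV₁ + ΔV₂ = 2.02338 × 10^6 m/s ≈ 2023 km/s

Final answer:
(a) ΔV₁ = 1269 km/s
(b) ΔV₂ = 754.2 km/s
(c) ΔV_total = 2023 km/s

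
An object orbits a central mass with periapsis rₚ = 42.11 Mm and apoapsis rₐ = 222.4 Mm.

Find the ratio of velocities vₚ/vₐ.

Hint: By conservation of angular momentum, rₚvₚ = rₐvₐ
rₚ = 42.11 Mm = 4.211 × 10^7 m
rₐ = 222.4 Mm = 2.224 × 10^8 m
rₚvₚ = rₐvₐ  ⇒  vₚ/vₐ = rₐ/rₚ
vₚ/vₐ = (2.224 × 10^8) / (4.211 × 10^7) = 5.28141

Final answer: vₚ/vₐ = 5.281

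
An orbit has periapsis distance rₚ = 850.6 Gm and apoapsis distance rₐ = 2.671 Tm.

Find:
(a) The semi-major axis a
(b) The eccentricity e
rₚ = 850.6 Gm = 8.506 × 10^11 m
rₐ = 2.671 Tm = 2.671 × 10^12 m
(a) a = (rₚ + rₐ)/2 = 1.7608 × 10^12 m ≈ 1.761 Tm
(b) e = (rₐ − rₚ)/(rₐ + rₚ) = (1.8204 × 10^12) / (3.5216 × 10^12) = 0.516924

Final answer:
(a) a = 1.761 Tm
(b) e = 0.5169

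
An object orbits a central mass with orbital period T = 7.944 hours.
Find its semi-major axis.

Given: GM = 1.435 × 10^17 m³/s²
T = 7.944 hours = 28598.4 s
GM = 1.435 × 10^17 m³/s²
Kepler's third law: a³ = GM T² / (4π²)
T² = 8.17868 × 10^8 s²
a³ = (1.435 × 10^17) × (8.17868 × 10^8) / (4π²) = 2.97287 × 10^24 m³
a = (a³)^(1/3) = 1.43789 × 10^8 m ≈ 143.8 Mm

Final answer: 143.8 Mm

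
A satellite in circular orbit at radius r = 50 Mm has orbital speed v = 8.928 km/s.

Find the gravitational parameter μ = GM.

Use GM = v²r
r = 50 Mm = 5 × 10^7 m
v = 8.928 km/s = 8928 m/s
v² = 7.97092 × 10^7 m²/s²
GM = v²r = 7.97092 × 10^7 × 5 × 10^7 = 3.98546 × 10^15 m³/s²
GM ≈ 3.985 × 10^15 m³/s²

Final answer: GM = 3.985 × 10^15 m³/s²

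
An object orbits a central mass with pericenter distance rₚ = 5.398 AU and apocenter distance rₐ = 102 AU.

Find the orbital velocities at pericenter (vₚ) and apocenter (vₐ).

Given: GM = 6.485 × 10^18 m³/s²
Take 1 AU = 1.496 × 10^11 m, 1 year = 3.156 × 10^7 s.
rₚ = 5.398 AU = 8.07541 × 10^11 m
rₐ = 102 AU = 1.52592 × 10^13 m
GM = 6.485 × 10^18 m³/s²
a = (rₚ + rₐ)/2 = 8.03337 × 10^12 m
Vis-viva: v² = GM (2/r − 1/a)
vₚ² = 6.485 × 10^18 × (2.47666 × 10^-12 − 1.24481 × 10^-13) = 1.52539 × 10^7 m²/s²
vₚ = 3905.62 m/s ≈ 0.8239 AU/year
vₐ² = 6.485 × 10^18 × (1.31068 × 10^-13 − 1.24481 × 10^-13) = 42721.3 m²/s²
vₐ = 206.691 m/s ≈ 206.7 m/s

Final answer: vₚ = 0.8239 AU/year, vₐ = 206.7 m/s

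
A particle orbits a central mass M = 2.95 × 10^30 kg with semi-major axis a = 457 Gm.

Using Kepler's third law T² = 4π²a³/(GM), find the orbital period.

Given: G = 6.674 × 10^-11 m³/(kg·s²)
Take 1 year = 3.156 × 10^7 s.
M = 2.95 × 10^30 kg
GM = G × M = 6.674 × 10^-11 × 2.95 × 10^30 = 1.96883 × 10^20 m³/s²
a = 457 Gm = 4.57 × 10^11 m
a³ = 9.5444 × 10^34 m³
T = 2π √(a³/GM) = 2π √((9.5444 × 10^34) / (1.96883 × 10^20)) = 2π × 2.20176 × 10^7 s
T = 1.38341 × 10^8 s ≈ 4.383 years

Final answer: 4.383 years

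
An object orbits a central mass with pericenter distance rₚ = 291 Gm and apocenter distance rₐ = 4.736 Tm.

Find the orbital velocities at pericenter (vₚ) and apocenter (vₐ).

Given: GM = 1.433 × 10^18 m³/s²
rₚ = 291 Gm = 2.91 × 10^11 m
rₐ = 4.736 Tm = 4.736 × 10^12 m
GM = 1.433 × 10^18 m³/s²
a = (rₚ + rₐ)/2 = 2.5135 × 10^12 m
Vis-viva: v² = GM (2/r − 1/a)
vₚ² = 1.433 × 10^18 × (6.87285 × 10^-12 − 3.97852 × 10^-13) = 9.27868 × 10^6 m²/s²
vₚ = 3046.09 m/s ≈ 3.046 km/s
vₐ² = 1.433 × 10^18 × (4.22297 × 10^-13 − 3.97852 × 10^-13) = 35030.7 m²/s²
vₐ = 187.165 m/s ≈ 187.2 m/s

Final answer: vₚ = 3.046 km/s, vₐ = 187.2 m/s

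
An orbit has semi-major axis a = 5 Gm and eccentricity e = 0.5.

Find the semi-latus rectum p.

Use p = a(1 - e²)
a = 5 Gm = 5 × 10^9 m
e = 0.5,  e² = 0.25,  1 − e² = 0.75
p = a(1 − e²) = 5 × 10^9 m × 0.75 = 3.75 × 10^9 m ≈ 3.75 Gm

Final answer: p = 3.75 Gm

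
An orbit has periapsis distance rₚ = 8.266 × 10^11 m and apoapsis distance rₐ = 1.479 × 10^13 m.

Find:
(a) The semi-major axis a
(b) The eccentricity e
rₚ = 8.266 × 10^11 m
rₐ = 1.479 × 10^13 m
(a) a = (rₚ + rₐ)/2 = 7.8083 × 10^12 m ≈ 7.808 × 10^12 m
(b) e = (rₐ − rₚ)/(rₐ + rₚ) = (1.39634 × 10^13) / (1.56166 × 10^13) = 0.894138

Final answer:
(a) a = 7.808 × 10^12 m
(b) e = 0.8941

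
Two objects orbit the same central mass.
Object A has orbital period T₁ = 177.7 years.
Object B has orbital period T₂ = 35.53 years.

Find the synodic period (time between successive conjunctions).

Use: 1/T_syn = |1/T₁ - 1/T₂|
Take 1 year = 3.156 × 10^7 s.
T₁ = 177.7 years = 5.60821 × 10^9 s
T₂ = 35.53 years = 1.12133 × 10^9 s
1/T₁ = 1.7831 × 10^-10 s⁻¹
1/T₂ = 8.91801 × 10^-10 s⁻¹
|1/T₁ − 1/T₂| = 7.13491 × 10^-10 s⁻¹
T_syn = 1 / |1/T₁ − 1/T₂| = 1.40156 × 10^9 s ≈ 44.41 years

Final answer: T_syn = 44.41 years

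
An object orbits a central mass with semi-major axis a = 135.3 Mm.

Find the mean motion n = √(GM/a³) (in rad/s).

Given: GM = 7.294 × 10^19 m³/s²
a = 135.3 Mm = 1.353 × 10^8 m
GM = 7.294 × 10^19 m³/s²
a³ = 2.47681 × 10^24 m³
GM/a³ = (7.294 × 10^19) / (2.47681 × 10^24) = 2.94491 × 10^-5 s⁻²
n = √(GM/a³) = 0.0054267 rad/s ≈ 0.005427 rad/s

Final answer: n = 0.005427 rad/s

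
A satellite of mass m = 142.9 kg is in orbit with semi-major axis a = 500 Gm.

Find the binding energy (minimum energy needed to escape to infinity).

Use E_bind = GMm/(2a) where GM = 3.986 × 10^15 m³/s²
a = 500 Gm = 5 × 10^11 m
GM = 3.986 × 10^15 m³/s²
m = 142.9 kg
GMm = 3.986 × 10^15 × 142.9 = 5.69599 × 10^17 m³·kg/s²
2a = 1 × 10^12 m
E_bind = GMm/(2a) = 569599 J ≈ 569.6 kJ

Final answer: 569.6 kJ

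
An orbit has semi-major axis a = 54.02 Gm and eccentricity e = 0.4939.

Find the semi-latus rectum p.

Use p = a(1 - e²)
a = 54.02 Gm = 5.402 × 10^10 m
e = 0.4939,  e² = 0.243937,  1 − e² = 0.756063
p = a(1 − e²) = 5.402 × 10^10 m × 0.756063 = 4.08425 × 10^10 m ≈ 40.84 Gm

Final answer: p = 40.84 Gm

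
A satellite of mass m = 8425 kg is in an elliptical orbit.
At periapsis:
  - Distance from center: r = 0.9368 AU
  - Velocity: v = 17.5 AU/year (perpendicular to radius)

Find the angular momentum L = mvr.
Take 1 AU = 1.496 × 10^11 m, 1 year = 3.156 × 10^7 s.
r = 0.9368 AU = 1.40145 × 10^11 m
v = 17.5 AU/year = 82953.1 m/s
vr = 82953.1 × 1.40145 × 10^11 = 1.16255 × 10^16 m²/s
L = m × vr = 8425 × 1.16255 × 10^16 = 9.79447 × 10^19 kg·m²/s ≈ 9.794 × 10^19 kg·m²/s

Final answer: L = 9.794 × 10^19 kg·m²/s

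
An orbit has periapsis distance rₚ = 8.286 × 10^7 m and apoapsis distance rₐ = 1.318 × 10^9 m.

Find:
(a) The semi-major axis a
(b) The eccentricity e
rₚ = 8.286 × 10^7 m
rₐ = 1.318 × 10^9 m
(a) a = (rₚ + rₐ)/2 = 7.0043 × 10^8 m ≈ 7.004 × 10^8 m
(b) e = (rₐ − rₚ)/(rₐ + rₚ) = (1.23514 × 10^9) / (1.40086 × 10^9) = 0.881701

Final answer:
(a) a = 7.004 × 10^8 m
(b) e = 0.8817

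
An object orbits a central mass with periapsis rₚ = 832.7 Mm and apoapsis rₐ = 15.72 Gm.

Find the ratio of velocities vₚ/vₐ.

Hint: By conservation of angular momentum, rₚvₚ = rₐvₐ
rₚ = 832.7 Mm = 8.327 × 10^8 m
rₐ = 15.72 Gm = 1.572 × 10^10 m
rₚvₚ = rₐvₐ  ⇒  vₚ/vₐ = rₐ/rₚ
vₚ/vₐ = (1.572 × 10^10) / (8.327 × 10^8) = 18.8783

Final answer: vₚ/vₐ = 18.88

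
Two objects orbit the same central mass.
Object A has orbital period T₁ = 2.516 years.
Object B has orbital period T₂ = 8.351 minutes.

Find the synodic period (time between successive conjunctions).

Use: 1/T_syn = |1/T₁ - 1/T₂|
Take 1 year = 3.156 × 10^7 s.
T₁ = 2.516 years = 7.9405 × 10^7 s
T₂ = 8.351 minutes = 501.06 s
1/T₁ = 1.25937 × 10^-8 s⁻¹
1/T₂ = 0.00199577 s⁻¹
|1/T₁ − 1/T₂| = 0.00199576 s⁻¹
T_syn = 1 / |1/T₁ − 1/T₂| = 501.063 s ≈ 8.351 minutes

Final answer: T_syn = 8.351 minutes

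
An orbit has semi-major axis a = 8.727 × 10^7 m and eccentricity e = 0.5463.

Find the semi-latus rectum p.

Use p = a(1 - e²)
a = 8.727 × 10^7 m
e = 0.5463,  e² = 0.298444,  1 − e² = 0.701556
p = a(1 − e²) = 8.727 × 10^7 m × 0.701556 = 6.12248 × 10^7 m ≈ 6.122 × 10^7 m

Final answer: p = 6.122 × 10^7 m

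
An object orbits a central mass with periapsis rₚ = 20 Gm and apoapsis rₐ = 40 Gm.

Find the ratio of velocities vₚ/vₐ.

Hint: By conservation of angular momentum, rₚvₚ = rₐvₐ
rₚ = 20 Gm = 2 × 10^10 m
rₐ = 40 Gm = 4 × 10^10 m
rₚvₚ = rₐvₐ  ⇒  vₚ/vₐ = rₐ/rₚ
vₚ/vₐ = (4 × 10^10) / (2 × 10^10) = 2

Final answer: vₚ/vₐ = 2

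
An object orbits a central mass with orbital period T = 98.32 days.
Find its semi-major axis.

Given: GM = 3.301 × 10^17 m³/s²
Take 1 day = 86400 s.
T = 98.32 days = 8.49485 × 10^6 s
GM = 3.301 × 10^17 m³/s²
Kepler's third law: a³ = GM T² / (4π²)
T² = 7.21624 × 10^13 s²
a³ = (3.301 × 10^17) × (7.21624 × 10^13) / (4π²) = 6.03388 × 10^29 m³
a = (a³)^(1/3) = 8.45017 × 10^9 m ≈ 8.45 Gm

Final answer: 8.45 Gm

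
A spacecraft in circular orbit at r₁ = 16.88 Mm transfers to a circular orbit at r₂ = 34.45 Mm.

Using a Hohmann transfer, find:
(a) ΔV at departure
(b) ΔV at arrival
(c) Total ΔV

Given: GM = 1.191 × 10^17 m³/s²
r₁ = 16.88 Mm = 1.688 × 10^7 m
r₂ = 34.45 Mm = 3.445 × 10^7 m
GM = 1.191 × 10^17 m³/s²
Transfer ellipse: a_t = (r₁ + r₂)/2 = 2.5665 × 10^7 m
Circular speed at r₁: v₁ = √(GM/r₁) = 83998.1 m/s
Transfer speed at r₁ (periapsis): v₁ₜ = √(GM(2/r₁ − 1/a_t)) = 97318.1 m/s
(a) ΔV₁ = v₁ₜ − v₁ = 13320 m/s ≈ 13.32 km/s
Circular speed at r₂: v₂ = √(GM/r₂) = 58797.8 m/s
Transfer speed at r₂ (apoapsis): v₂ₜ = √(GM(2/r₂ − 1/a_t)) = 47684.5 m/s
(b) ΔV₂ = v₂ − v₂ₜ = 11113.4 m/s ≈ 11.11 km/s
(c) ΔV_total = ΔV₁ + ΔV₂ = 24433.3 m/s ≈ 24.43 km/s

Final answer:
(a) ΔV₁ = 13.32 km/s
(b) ΔV₂ = 11.11 km/s
(c) ΔV_total = 24.43 km/s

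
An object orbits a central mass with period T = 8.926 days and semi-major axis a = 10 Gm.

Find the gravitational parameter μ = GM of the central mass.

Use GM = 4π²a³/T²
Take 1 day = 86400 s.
T = 8.926 days = 771206 s
a = 10 Gm = 1 × 10^10 m
a³ = 1 × 10^30 m³
T² = 5.94759 × 10^11 s²
GM = 4π² × (1 × 10^30) / (5.94759 × 10^11) = 6.63771 × 10^19 m³/s²
GM ≈ 6.638 × 10^19 m³/s²

Final answer: GM = 6.638 × 10^19 m³/s²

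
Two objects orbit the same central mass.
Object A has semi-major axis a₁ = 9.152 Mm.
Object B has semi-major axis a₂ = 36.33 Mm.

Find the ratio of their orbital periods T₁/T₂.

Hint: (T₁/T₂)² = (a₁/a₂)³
a₁ = 9.152 Mm = 9.152 × 10^6 m
a₂ = 36.33 Mm = 3.633 × 10^7 m
a₁/a₂ = 0.251913
T₁/T₂ = (a₁/a₂)^(3/2) = (0.251913)^1.5 = 0.126438

Final answer: T₁/T₂ = 0.1264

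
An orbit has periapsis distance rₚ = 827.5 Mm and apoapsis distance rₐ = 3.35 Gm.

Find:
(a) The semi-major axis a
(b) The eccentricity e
rₚ = 827.5 Mm = 8.275 × 10^8 m
rₐ = 3.35 Gm = 3.35 × 10^9 m
(a) a = (rₚ + rₐ)/2 = 2.08875 × 10^9 m ≈ 2.089 Gm
(b) e = (rₐ − rₚ)/(rₐ + rₚ) = (2.5225 × 10^9) / (4.1775 × 10^9) = 0.60383

Final answer:
(a) a = 2.089 Gm
(b) e = 0.6038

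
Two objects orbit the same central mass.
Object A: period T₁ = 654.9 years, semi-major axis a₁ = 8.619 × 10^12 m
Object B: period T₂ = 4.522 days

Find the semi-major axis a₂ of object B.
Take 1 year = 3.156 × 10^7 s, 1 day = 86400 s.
T₁ = 654.9 years = 2.06686 × 10^10 s
T₂ = 4.522 days = 390701 s
a₁ = 8.619 × 10^12 m
Kepler's third law: (T₂/T₁)² = (a₂/a₁)³  ⇒  a₂ = a₁ (T₂/T₁)^(2/3)
T₂/T₁ = 1.89031 × 10^-5
(T₂/T₁)^(2/3) = 0.000709613
a₂ = 8.619 × 10^12 m × 0.000709613 = 6.11615 × 10^9 m ≈ 6.116 × 10^9 m

Final answer: a₂ = 6.116 × 10^9 m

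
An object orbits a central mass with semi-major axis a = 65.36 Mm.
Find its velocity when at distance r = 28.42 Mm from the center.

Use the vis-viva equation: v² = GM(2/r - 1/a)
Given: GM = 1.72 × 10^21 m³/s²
a = 65.36 Mm = 6.536 × 10^7 m
r = 28.42 Mm = 2.842 × 10^7 m
GM = 1.72 × 10^21 m³/s²
2/r − 1/a = 7.0373 × 10^-8 − 1.52999 × 10^-8 = 5.50731 × 10^-8 m⁻¹
v² = GM (2/r − 1/a) = 9.47257 × 10^13 m²/s²
v = 9.73271 × 10^6 m/s ≈ 9733 km/s

Final answer: 9733 km/s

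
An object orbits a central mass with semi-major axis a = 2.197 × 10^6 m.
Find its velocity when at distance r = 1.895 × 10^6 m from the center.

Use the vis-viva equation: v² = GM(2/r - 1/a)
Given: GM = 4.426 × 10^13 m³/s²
a = 2.197 × 10^6 m
r = 1.895 × 10^6 m
GM = 4.426 × 10^13 m³/s²
2/r − 1/a = 1.05541 × 10^-6 − 4.55166 × 10^-7 = 6.00243 × 10^-7 m⁻¹
v² = GM (2/r − 1/a) = 2.65667 × 10^7 m²/s²
v = 5154.29 m/s ≈ 5.154 km/s

Final answer: 5.154 km/s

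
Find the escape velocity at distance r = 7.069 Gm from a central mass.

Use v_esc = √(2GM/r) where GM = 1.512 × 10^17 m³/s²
r = 7.069 Gm = 7.069 × 10^9 m
GM = 1.512 × 10^17 m³/s²
2GM/r = 2 × (1.512 × 10^17) / (7.069 × 10^9) = 4.27783 × 10^7 m²/s²
v_esc = √(2GM/r) = 6540.51 m/s ≈ 6.541 km/s

Final answer: 6.541 km/s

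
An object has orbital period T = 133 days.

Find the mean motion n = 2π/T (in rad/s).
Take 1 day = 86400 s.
T = 133 days = 1.14912 × 10^7 s
n = 2π / (1.14912 × 10^7 s) = 5.46782 × 10^-7 rad/s ≈ 5.468 × 10^-7 rad/s

Final answer: n = 5.468 × 10^-7 rad/s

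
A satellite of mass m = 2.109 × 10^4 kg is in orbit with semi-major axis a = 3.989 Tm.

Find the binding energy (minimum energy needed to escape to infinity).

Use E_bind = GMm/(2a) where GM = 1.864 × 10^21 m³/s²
a = 3.989 Tm = 3.989 × 10^12 m
GM = 1.864 × 10^21 m³/s²
m = 2.109 × 10^4 kg
GMm = 1.864 × 10^21 × 21090 = 3.93118 × 10^25 m³·kg/s²
2a = 7.978 × 10^12 m
E_bind = GMm/(2a) = 4.92752 × 10^12 J ≈ 4.928 TJ

Final answer: 4.928 TJ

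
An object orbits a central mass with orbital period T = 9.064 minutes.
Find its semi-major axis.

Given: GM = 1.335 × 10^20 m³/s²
T = 9.064 minutes = 543.84 s
GM = 1.335 × 10^20 m³/s²
Kepler's third law: a³ = GM T² / (4π²)
T² = 295762 s²
a³ = (1.335 × 10^20) × 295762 / (4π²) = 1.00015 × 10^24 m³
a = (a³)^(1/3) = 1.00005 × 10^8 m ≈ 100 Mm

Final answer: 100 Mm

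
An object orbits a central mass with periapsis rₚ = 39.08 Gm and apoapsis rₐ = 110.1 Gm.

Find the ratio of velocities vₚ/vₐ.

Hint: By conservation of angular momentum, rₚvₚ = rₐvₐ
rₚ = 39.08 Gm = 3.908 × 10^10 m
rₐ = 110.1 Gm = 1.101 × 10^11 m
rₚvₚ = rₐvₐ  ⇒  vₚ/vₐ = rₐ/rₚ
vₚ/vₐ = (1.101 × 10^11) / (3.908 × 10^10) = 2.8173

Final answer: vₚ/vₐ = 2.817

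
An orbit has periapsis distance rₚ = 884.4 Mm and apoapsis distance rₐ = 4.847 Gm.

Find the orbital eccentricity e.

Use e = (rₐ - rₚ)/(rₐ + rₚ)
rₚ = 884.4 Mm = 8.844 × 10^8 m
rₐ = 4.847 Gm = 4.847 × 10^9 m
rₐ − rₚ = 3.9626 × 10^9 m
rₐ + rₚ = 5.7314 × 10^9 m
e = (rₐ − rₚ)/(rₐ + rₚ) = 0.691384

Final answer: e = 0.6914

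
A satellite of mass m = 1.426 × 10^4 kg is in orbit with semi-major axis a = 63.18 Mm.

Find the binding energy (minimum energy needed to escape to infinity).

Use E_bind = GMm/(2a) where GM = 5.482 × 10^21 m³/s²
a = 63.18 Mm = 6.318 × 10^7 m
GM = 5.482 × 10^21 m³/s²
m = 1.426 × 10^4 kg
GMm = 5.482 × 10^21 × 14260 = 7.81733 × 10^25 m³·kg/s²
2a = 1.2636 × 10^8 m
E_bind = GMm/(2a) = 6.18656 × 10^17 J ≈ 618.7 PJ

Final answer: 618.7 PJ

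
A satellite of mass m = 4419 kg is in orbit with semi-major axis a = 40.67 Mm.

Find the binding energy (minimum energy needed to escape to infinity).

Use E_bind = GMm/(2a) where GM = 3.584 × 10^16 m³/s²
a = 40.67 Mm = 4.067 × 10^7 m
GM = 3.584 × 10^16 m³/s²
m = 4419 kg
GMm = 3.584 × 10^16 × 4419 = 1.58377 × 10^20 m³·kg/s²
2a = 8.134 × 10^7 m
E_bind = GMm/(2a) = 1.9471 × 10^12 J ≈ 1.947 TJ

Final answer: 1.947 TJ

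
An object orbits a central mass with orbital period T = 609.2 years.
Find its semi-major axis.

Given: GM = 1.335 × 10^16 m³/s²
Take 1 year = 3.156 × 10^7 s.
T = 609.2 years = 1.92264 × 10^10 s
GM = 1.335 × 10^16 m³/s²
Kepler's third law: a³ = GM T² / (4π²)
T² = 3.69653 × 10^20 s²
a³ = (1.335 × 10^16) × (3.69653 × 10^20) / (4π²) = 1.25002 × 10^35 m³
a = (a³)^(1/3) = 5.00002 × 10^11 m ≈ 500 Gm

Final answer: 500 Gm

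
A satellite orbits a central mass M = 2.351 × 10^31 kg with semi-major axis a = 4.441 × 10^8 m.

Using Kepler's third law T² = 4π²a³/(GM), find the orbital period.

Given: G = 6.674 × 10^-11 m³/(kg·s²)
M = 2.351 × 10^31 kg
GM = G × M = 6.674 × 10^-11 × 2.351 × 10^31 = 1.56906 × 10^21 m³/s²
a = 4.441 × 10^8 m
a³ = 8.75875 × 10^25 m³
T = 2π √(a³/GM) = 2π √((8.75875 × 10^25) / (1.56906 × 10^21)) = 2π × 236.266 s
T = 1484.5 s ≈ 24.74 minutes

Final answer: 24.74 minutes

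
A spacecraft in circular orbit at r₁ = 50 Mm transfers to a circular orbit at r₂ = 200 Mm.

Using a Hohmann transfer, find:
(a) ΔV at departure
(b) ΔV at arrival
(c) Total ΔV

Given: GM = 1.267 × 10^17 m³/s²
r₁ = 50 Mm = 5 × 10^7 m
r₂ = 200 Mm = 2 × 10^8 m
GM = 1.267 × 10^17 m³/s²
Transfer ellipse: a_t = (r₁ + r₂)/2 = 1.25 × 10^8 m
Circular speed at r₁: v₁ = √(GM/r₁) = 50338.9 m/s
Transfer speed at r₁ (periapsis): v₁ₜ = √(GM(2/r₁ − 1/a_t)) = 63674.2 m/s
(a) ΔV₁ = v₁ₜ − v₁ = 13335.3 m/s ≈ 13.34 km/s
Circular speed at r₂: v₂ = √(GM/r₂) = 25169.4 m/s
Transfer speed at r₂ (apoapsis): v₂ₜ = √(GM(2/r₂ − 1/a_t)) = 15918.5 m/s
(b) ΔV₂ = v₂ − v₂ₜ = 9250.88 m/s ≈ 9.251 km/s
(c) ΔV_total = ΔV₁ + ΔV₂ = 22586.2 m/s ≈ 22.59 km/s

Final answer:
(a) ΔV₁ = 13.34 km/s
(b) ΔV₂ = 9.251 km/s
(c) ΔV_total = 22.59 km/s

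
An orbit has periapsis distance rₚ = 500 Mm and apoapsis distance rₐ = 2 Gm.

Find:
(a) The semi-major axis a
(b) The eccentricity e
rₚ = 500 Mm = 5 × 10^8 m
rₐ = 2 Gm = 2 × 10^9 m
(a) a = (rₚ + rₐ)/2 = 1.25 × 10^9 m ≈ 1.25 Gm
(b) e = (rₐ − rₚ)/(rₐ + rₚ) = (1.5 × 10^9) / (2.5 × 10^9) = 0.6

Final answer:
(a) a = 1.25 Gm
(b) e = 0.6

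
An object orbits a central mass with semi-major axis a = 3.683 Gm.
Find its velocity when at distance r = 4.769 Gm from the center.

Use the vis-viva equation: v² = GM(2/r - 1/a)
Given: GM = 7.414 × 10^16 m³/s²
a = 3.683 Gm = 3.683 × 10^9 m
r = 4.769 Gm = 4.769 × 10^9 m
GM = 7.414 × 10^16 m³/s²
2/r − 1/a = 4.19375 × 10^-10 − 2.71518 × 10^-10 = 1.47857 × 10^-10 m⁻¹
v² = GM (2/r − 1/a) = 1.09621 × 10^7 m²/s²
v = 3310.91 m/s ≈ 3.311 km/s

Final answer: 3.311 km/s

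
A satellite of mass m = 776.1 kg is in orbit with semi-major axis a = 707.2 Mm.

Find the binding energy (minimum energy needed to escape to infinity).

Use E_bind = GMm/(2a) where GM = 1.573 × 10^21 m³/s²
a = 707.2 Mm = 7.072 × 10^8 m
GM = 1.573 × 10^21 m³/s²
m = 776.1 kg
GMm = 1.573 × 10^21 × 776.1 = 1.22081 × 10^24 m³·kg/s²
2a = 1.4144 × 10^9 m
E_bind = GMm/(2a) = 8.63126 × 10^14 J ≈ 863.1 TJ

Final answer: 863.1 TJ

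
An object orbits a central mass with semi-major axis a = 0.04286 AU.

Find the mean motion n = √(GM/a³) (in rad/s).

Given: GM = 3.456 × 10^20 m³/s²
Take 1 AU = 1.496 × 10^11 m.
a = 0.04286 AU = 6.41186 × 10^9 m
GM = 3.456 × 10^20 m³/s²
a³ = 2.63604 × 10^29 m³
GM/a³ = (3.456 × 10^20) / (2.63604 × 10^29) = 1.31106 × 10^-9 s⁻²
n = √(GM/a³) = 3.62086 × 10^-5 rad/s ≈ 3.621 × 10^-5 rad/s

Final answer: n = 3.621 × 10^-5 rad/s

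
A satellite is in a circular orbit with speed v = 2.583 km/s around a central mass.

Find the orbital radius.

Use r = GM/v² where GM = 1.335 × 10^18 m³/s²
v = 2.583 km/s = 2583 m/s
GM = 1.335 × 10^18 m³/s²
v² = 6.67189 × 10^6 m²/s²
r = GM/v² = (1.335 × 10^18) / (6.67189 × 10^6) = 2.00093 × 10^11 m ≈ 200.1 Gm

Final answer: 200.1 Gm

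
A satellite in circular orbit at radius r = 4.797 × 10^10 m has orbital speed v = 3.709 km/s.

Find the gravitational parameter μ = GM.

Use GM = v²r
r = 4.797 × 10^10 m
v = 3.709 km/s = 3709 m/s
v² = 1.37567 × 10^7 m²/s²
GM = v²r = 1.37567 × 10^7 × 4.797 × 10^10 = 6.59908 × 10^17 m³/s²
GM ≈ 6.599 × 10^17 m³/s²

Final answer: GM = 6.599 × 10^17 m³/s²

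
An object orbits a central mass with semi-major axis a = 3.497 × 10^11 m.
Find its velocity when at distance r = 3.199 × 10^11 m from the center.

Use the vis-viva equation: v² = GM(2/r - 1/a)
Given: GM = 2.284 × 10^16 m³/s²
a = 3.497 × 10^11 m
r = 3.199 × 10^11 m
GM = 2.284 × 10^16 m³/s²
2/r − 1/a = 6.25195 × 10^-12 − 2.85959 × 10^-12 = 3.39236 × 10^-12 m⁻¹
v² = GM (2/r − 1/a) = 77481.5 m²/s²
v = 278.355 m/s ≈ 278.4 m/s

Final answer: 278.4 m/s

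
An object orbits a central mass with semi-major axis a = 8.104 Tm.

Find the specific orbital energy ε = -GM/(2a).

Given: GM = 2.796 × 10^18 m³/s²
a = 8.104 Tm = 8.104 × 10^12 m
GM = 2.796 × 10^18 m³/s²
2a = 1.6208 × 10^13 m
ε = −GM/(2a) = -172507 J/kg ≈ -172.5 kJ/kg

Final answer: -172.5 kJ/kg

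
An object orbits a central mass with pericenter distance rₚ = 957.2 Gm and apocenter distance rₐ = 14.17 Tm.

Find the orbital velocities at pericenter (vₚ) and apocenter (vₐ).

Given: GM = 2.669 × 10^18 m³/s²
rₚ = 957.2 Gm = 9.572 × 10^11 m
rₐ = 14.17 Tm = 1.417 × 10^13 m
GM = 2.669 × 10^18 m³/s²
a = (rₚ + rₐ)/2 = 7.5636 × 10^12 m
Vis-viva: v² = GM (2/r − 1/a)
vₚ² = 2.669 × 10^18 × (2.08943 × 10^-12 − 1.32212 × 10^-13) = 5.22381 × 10^6 m²/s²
vₚ = 2285.57 m/s ≈ 2.286 km/s
vₐ² = 2.669 × 10^18 × (1.41143 × 10^-13 − 1.32212 × 10^-13) = 23837.1 m²/s²
vₐ = 154.393 m/s ≈ 154.4 m/s

Final answer: vₚ = 2.286 km/s, vₐ = 154.4 m/s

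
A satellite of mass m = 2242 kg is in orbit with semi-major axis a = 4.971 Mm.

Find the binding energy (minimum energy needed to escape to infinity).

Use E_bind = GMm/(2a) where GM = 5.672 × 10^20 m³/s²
a = 4.971 Mm = 4.971 × 10^6 m
GM = 5.672 × 10^20 m³/s²
m = 2242 kg
GMm = 5.672 × 10^20 × 2242 = 1.27166 × 10^24 m³·kg/s²
2a = 9.942 × 10^6 m
E_bind = GMm/(2a) = 1.27908 × 10^17 J ≈ 127.9 PJ

Final answer: 127.9 PJ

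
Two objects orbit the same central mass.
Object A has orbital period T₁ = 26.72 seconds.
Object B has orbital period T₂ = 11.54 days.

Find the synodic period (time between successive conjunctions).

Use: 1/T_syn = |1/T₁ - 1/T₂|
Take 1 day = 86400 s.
T₁ = 26.72 seconds
T₂ = 11.54 days = 997056 s
1/T₁ = 0.0374251 s⁻¹
1/T₂ = 1.00295 × 10^-6 s⁻¹
|1/T₁ − 1/T₂| = 0.0374241 s⁻¹
T_syn = 1 / |1/T₁ − 1/T₂| = 26.7207 s ≈ 26.72 seconds

Final answer: T_syn = 26.72 seconds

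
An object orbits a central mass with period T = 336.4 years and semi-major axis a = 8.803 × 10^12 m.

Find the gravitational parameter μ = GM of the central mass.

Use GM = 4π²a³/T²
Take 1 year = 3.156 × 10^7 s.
T = 336.4 years = 1.06168 × 10^10 s
a = 8.803 × 10^12 m
a³ = 6.82169 × 10^38 m³
T² = 1.12716 × 10^20 s²
GM = 4π² × (6.82169 × 10^38) / (1.12716 × 10^20) = 2.38927 × 10^20 m³/s²
GM ≈ 2.389 × 10^20 m³/s²

Final answer: GM = 2.389 × 10^20 m³/s²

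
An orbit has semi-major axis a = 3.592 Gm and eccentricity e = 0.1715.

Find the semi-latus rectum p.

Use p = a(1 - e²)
a = 3.592 Gm = 3.592 × 10^9 m
e = 0.1715,  e² = 0.0294123,  1 − e² = 0.970588
p = a(1 − e²) = 3.592 × 10^9 m × 0.970588 = 3.48635 × 10^9 m ≈ 3.486 Gm

Final answer: p = 3.486 Gm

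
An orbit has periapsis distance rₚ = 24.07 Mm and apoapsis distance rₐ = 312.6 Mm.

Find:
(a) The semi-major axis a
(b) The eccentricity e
rₚ = 24.07 Mm = 2.407 × 10^7 m
rₐ = 312.6 Mm = 3.126 × 10^8 m
(a) a = (rₚ + rₐ)/2 = 1.68335 × 10^8 m ≈ 168.3 Mm
(b) e = (rₐ − rₚ)/(rₐ + rₚ) = (2.8853 × 10^8) / (3.3667 × 10^8) = 0.857011

Final answer:
(a) a = 168.3 Mm
(b) e = 0.857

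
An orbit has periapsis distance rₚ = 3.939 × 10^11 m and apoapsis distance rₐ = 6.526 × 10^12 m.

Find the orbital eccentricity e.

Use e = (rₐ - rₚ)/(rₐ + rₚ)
rₚ = 3.939 × 10^11 m
rₐ = 6.526 × 10^12 m
rₐ − rₚ = 6.1321 × 10^12 m
rₐ + rₚ = 6.9199 × 10^12 m
e = (rₐ − rₚ)/(rₐ + rₚ) = 0.886154

Final answer: e = 0.8862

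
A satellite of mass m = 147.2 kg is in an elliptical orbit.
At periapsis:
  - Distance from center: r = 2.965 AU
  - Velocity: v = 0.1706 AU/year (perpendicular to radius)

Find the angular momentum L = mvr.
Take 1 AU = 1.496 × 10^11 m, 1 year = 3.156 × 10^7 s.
r = 2.965 AU = 4.43564 × 10^11 m
v = 0.1706 AU/year = 808.674 m/s
vr = 808.674 × 4.43564 × 10^11 = 3.58699 × 10^14 m²/s
L = m × vr = 147.2 × 3.58699 × 10^14 = 5.28005 × 10^16 kg·m²/s ≈ 5.28 × 10^16 kg·m²/s

Final answer: L = 5.28 × 10^16 kg·m²/s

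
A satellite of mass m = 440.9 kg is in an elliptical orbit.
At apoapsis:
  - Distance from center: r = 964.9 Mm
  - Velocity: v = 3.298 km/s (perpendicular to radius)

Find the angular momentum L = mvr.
r = 964.9 Mm = 9.649 × 10^8 m
v = 3.298 km/s = 3298 m/s
vr = 3298 × 9.649 × 10^8 = 3.18224 × 10^12 m²/s
L = m × vr = 440.9 × 3.18224 × 10^12 = 1.40305 × 10^15 kg·m²/s ≈ 1.403 × 10^15 kg·m²/s

Final answer: L = 1.403 × 10^15 kg·m²/s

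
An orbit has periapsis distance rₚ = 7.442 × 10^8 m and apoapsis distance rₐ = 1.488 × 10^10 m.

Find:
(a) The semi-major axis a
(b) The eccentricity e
rₚ = 7.442 × 10^8 m
rₐ = 1.488 × 10^10 m
(a) a = (rₚ + rₐ)/2 = 7.8121 × 10^9 m ≈ 7.812 × 10^9 m
(b) e = (rₐ − rₚ)/(rₐ + rₚ) = (1.41358 × 10^10) / (1.56242 × 10^10) = 0.904738

Final answer:
(a) a = 7.812 × 10^9 m
(b) e = 0.9047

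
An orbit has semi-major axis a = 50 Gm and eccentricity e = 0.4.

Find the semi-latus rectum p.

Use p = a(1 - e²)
a = 50 Gm = 5 × 10^10 m
e = 0.4,  e² = 0.16,  1 − e² = 0.84
p = a(1 − e²) = 5 × 10^10 m × 0.84 = 4.2 × 10^10 m ≈ 42 Gm

Final answer: p = 42 Gm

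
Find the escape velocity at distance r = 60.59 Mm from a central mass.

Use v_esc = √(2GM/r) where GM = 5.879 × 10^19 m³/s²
r = 60.59 Mm = 6.059 × 10^7 m
GM = 5.879 × 10^19 m³/s²
2GM/r = 2 × (5.879 × 10^19) / (6.059 × 10^7) = 1.94058 × 10^12 m²/s²
v_esc = √(2GM/r) = 1.39305 × 10^6 m/s ≈ 1393 km/s

Final answer: 1393 km/s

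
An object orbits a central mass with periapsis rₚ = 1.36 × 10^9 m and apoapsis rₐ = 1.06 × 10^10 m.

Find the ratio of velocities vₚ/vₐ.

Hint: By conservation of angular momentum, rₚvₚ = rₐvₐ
rₚ = 1.36 × 10^9 m
rₐ = 1.06 × 10^10 m
rₚvₚ = rₐvₐ  ⇒  vₚ/vₐ = rₐ/rₚ
vₚ/vₐ = (1.06 × 10^10) / (1.36 × 10^9) = 7.79412

Final answer: vₚ/vₐ = 7.794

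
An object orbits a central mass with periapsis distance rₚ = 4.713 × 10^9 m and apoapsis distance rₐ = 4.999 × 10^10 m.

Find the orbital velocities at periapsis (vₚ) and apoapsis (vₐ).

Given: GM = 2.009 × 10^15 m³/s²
rₚ = 4.713 × 10^9 m
rₐ = 4.999 × 10^10 m
GM = 2.009 × 10^15 m³/s²
a = (rₚ + rₐ)/2 = 2.73515 × 10^10 m
Vis-viva: v² = GM (2/r − 1/a)
vₚ² = 2.009 × 10^15 × (4.24358 × 10^-10 − 3.65611 × 10^-11) = 779084 m²/s²
vₚ = 882.658 m/s ≈ 882.7 m/s
vₐ² = 2.009 × 10^15 × (4.0008 × 10^-11 − 3.65611 × 10^-11) = 6924.89 m²/s²
vₐ = 83.2159 m/s ≈ 83.22 m/s

Final answer: vₚ = 882.7 m/s, vₐ = 83.22 m/s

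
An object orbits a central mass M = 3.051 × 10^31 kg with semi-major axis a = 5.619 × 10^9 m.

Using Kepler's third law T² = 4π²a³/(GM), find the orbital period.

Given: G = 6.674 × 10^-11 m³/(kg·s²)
M = 3.051 × 10^31 kg
GM = G × M = 6.674 × 10^-11 × 3.051 × 10^31 = 2.03624 × 10^21 m³/s²
a = 5.619 × 10^9 m
a³ = 1.7741 × 10^29 m³
T = 2π √(a³/GM) = 2π √((1.7741 × 10^29) / (2.03624 × 10^21)) = 2π × 9334.14 s
T = 58648.1 s ≈ 16.29 hours

Final answer: 16.29 hours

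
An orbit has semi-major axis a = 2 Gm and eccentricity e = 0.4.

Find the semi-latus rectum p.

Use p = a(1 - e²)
a = 2 Gm = 2 × 10^9 m
e = 0.4,  e² = 0.16,  1 − e² = 0.84
p = a(1 − e²) = 2 × 10^9 m × 0.84 = 1.68 × 10^9 m ≈ 1.68 Gm

Final answer: p = 1.68 Gm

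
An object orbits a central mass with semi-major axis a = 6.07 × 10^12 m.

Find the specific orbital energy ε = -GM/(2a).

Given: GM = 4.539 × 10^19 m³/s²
a = 6.07 × 10^12 m
GM = 4.539 × 10^19 m³/s²
2a = 1.214 × 10^13 m
ε = −GM/(2a) = -3.73888 × 10^6 J/kg ≈ -3.739 MJ/kg

Final answer: -3.739 MJ/kg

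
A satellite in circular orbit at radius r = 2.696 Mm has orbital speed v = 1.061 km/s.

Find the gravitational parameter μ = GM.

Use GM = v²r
r = 2.696 Mm = 2.696 × 10^6 m
v = 1.061 km/s = 1061 m/s
v² = 1.12572 × 10^6 m²/s²
GM = v²r = 1.12572 × 10^6 × 2.696 × 10^6 = 3.03494 × 10^12 m³/s²
GM ≈ 3.035 × 10^12 m³/s²

Final answer: GM = 3.035 × 10^12 m³/s²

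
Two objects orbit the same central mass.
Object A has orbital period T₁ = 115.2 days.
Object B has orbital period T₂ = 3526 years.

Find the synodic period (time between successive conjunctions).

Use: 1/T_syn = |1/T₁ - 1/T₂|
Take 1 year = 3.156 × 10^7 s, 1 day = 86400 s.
T₁ = 115.2 days = 9.95328 × 10^6 s
T₂ = 3526 years = 1.11281 × 10^11 s
1/T₁ = 1.00469 × 10^-7 s⁻¹
1/T₂ = 8.9863 × 10^-12 s⁻¹
|1/T₁ − 1/T₂| = 1.0046 × 10^-7 s⁻¹
T_syn = 1 / |1/T₁ − 1/T₂| = 9.95417 × 10^6 s ≈ 115.2 days

Final answer: T_syn = 115.2 days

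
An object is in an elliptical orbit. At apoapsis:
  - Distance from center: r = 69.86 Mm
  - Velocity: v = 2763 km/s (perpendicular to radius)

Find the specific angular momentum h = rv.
r = 69.86 Mm = 6.986 × 10^7 m
v = 2763 km/s = 2.763 × 10^6 m/s
h = rv = 6.986 × 10^7 × 2.763 × 10^6 = 1.93023 × 10^14 m²/s ≈ 1.93 × 10^14 m²/s

Final answer: h = 1.93 × 10^14 m²/s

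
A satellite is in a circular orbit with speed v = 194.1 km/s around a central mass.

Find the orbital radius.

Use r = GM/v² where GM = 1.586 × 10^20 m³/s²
v = 194.1 km/s = 194100 m/s
GM = 1.586 × 10^20 m³/s²
v² = 3.76748 × 10^10 m²/s²
r = GM/v² = (1.586 × 10^20) / (3.76748 × 10^10) = 4.20971 × 10^9 m ≈ 4.21 Gm

Final answer: 4.21 Gm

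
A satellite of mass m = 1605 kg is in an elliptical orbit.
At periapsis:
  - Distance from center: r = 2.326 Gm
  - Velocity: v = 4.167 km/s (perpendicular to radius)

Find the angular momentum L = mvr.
r = 2.326 Gm = 2.326 × 10^9 m
v = 4.167 km/s = 4167 m/s
vr = 4167 × 2.326 × 10^9 = 9.69244 × 10^12 m²/s
L = m × vr = 1605 × 9.69244 × 10^12 = 1.55564 × 10^16 kg·m²/s ≈ 1.556 × 10^16 kg·m²/s

Final answer: L = 1.556 × 10^16 kg·m²/s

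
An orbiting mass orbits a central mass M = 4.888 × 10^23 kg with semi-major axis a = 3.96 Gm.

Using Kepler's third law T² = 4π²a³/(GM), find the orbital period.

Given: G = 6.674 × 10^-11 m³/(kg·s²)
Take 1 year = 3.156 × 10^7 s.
M = 4.888 × 10^23 kg
GM = G × M = 6.674 × 10^-11 × 4.888 × 10^23 = 3.26225 × 10^13 m³/s²
a = 3.96 Gm = 3.96 × 10^9 m
a³ = 6.20991 × 10^28 m³
T = 2π √(a³/GM) = 2π √((6.20991 × 10^28) / (3.26225 × 10^13)) = 2π × 4.36299 × 10^7 s
T = 2.74135 × 10^8 s ≈ 8.686 years

Final answer: 8.686 years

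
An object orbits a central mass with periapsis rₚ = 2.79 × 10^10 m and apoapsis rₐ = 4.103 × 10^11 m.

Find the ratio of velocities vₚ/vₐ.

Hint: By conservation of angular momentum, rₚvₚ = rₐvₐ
rₚ = 2.79 × 10^10 m
rₐ = 4.103 × 10^11 m
rₚvₚ = rₐvₐ  ⇒  vₚ/vₐ = rₐ/rₚ
vₚ/vₐ = (4.103 × 10^11) / (2.79 × 10^10) = 14.7061

Final answer: vₚ/vₐ = 14.71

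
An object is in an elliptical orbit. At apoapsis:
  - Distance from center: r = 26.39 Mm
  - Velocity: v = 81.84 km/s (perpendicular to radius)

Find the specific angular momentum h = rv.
r = 26.39 Mm = 2.639 × 10^7 m
v = 81.84 km/s = 81840 m/s
h = rv = 2.639 × 10^7 × 81840 = 2.15976 × 10^12 m²/s ≈ 2.16 × 10^12 m²/s

Final answer: h = 2.16 × 10^12 m²/s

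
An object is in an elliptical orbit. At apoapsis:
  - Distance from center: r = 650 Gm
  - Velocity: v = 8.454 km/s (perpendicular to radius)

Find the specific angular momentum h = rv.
r = 650 Gm = 6.5 × 10^11 m
v = 8.454 km/s = 8454 m/s
h = rv = 6.5 × 10^11 × 8454 = 5.4951 × 10^15 m²/s ≈ 5.495 × 10^15 m²/s

Final answer: h = 5.495 × 10^15 m²/s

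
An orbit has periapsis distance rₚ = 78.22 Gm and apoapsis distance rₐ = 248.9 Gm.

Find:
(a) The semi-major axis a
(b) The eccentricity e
rₚ = 78.22 Gm = 7.822 × 10^10 m
rₐ = 248.9 Gm = 2.489 × 10^11 m
(a) a = (rₚ + rₐ)/2 = 1.6356 × 10^11 m ≈ 163.6 Gm
(b) e = (rₐ − rₚ)/(rₐ + rₚ) = (1.7068 × 10^11) / (3.2712 × 10^11) = 0.521766

Final answer:
(a) a = 163.6 Gm
(b) e = 0.5218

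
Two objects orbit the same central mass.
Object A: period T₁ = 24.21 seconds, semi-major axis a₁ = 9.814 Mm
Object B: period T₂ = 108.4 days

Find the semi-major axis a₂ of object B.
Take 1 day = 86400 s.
T₁ = 24.21 seconds
T₂ = 108.4 days = 9.36576 × 10^6 s
a₁ = 9.814 Mm = 9.814 × 10^6 m
Kepler's third law: (T₂/T₁)² = (a₂/a₁)³  ⇒  a₂ = a₁ (T₂/T₁)^(2/3)
T₂/T₁ = 386855
(T₂/T₁)^(2/3) = 5309.24
a₂ = 9.814 × 10^6 m × 5309.24 = 5.21049 × 10^10 m ≈ 52.1 Gm

Final answer: a₂ = 52.1 Gm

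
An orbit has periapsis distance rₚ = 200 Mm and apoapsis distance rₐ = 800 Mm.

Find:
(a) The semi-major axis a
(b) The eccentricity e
rₚ = 200 Mm = 2 × 10^8 m
rₐ = 800 Mm = 8 × 10^8 m
(a) a = (rₚ + rₐ)/2 = 5 × 10^8 m ≈ 500 Mm
(b) e = (rₐ − rₚ)/(rₐ + rₚ) = (6 × 10^8) / (1 × 10^9) = 0.6

Final answer:
(a) a = 500 Mm
(b) e = 0.6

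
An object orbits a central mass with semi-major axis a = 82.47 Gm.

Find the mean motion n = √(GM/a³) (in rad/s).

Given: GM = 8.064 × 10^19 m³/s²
a = 82.47 Gm = 8.247 × 10^10 m
GM = 8.064 × 10^19 m³/s²
a³ = 5.60903 × 10^32 m³
GM/a³ = (8.064 × 10^19) / (5.60903 × 10^32) = 1.43768 × 10^-13 s⁻²
n = √(GM/a³) = 3.79168 × 10^-7 rad/s ≈ 3.792 × 10^-7 rad/s

Final answer: n = 3.792 × 10^-7 rad/s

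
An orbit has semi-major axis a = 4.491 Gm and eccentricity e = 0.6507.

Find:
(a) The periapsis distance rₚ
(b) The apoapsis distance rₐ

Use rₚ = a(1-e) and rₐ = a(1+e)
a = 4.491 Gm = 4.491 × 10^9 m
e = 0.6507:  1 − e = 0.3493,  1 + e = 1.6507
(a) rₚ = a(1 − e) = 4.491 × 10^9 m × 0.3493 = 1.56871 × 10^9 m ≈ 1.569 Gm
(b) rₐ = a(1 + e) = 4.491 × 10^9 m × 1.6507 = 7.41329 × 10^9 m ≈ 7.413 Gm

Final answer:
(a) rₚ = 1.569 Gm
(b) rₐ = 7.413 Gm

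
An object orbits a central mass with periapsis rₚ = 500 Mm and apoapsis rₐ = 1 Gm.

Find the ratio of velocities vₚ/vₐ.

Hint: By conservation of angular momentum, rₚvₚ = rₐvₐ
rₚ = 500 Mm = 5 × 10^8 m
rₐ = 1 Gm = 1 × 10^9 m
rₚvₚ = rₐvₐ  ⇒  vₚ/vₐ = rₐ/rₚ
vₚ/vₐ = (1 × 10^9) / (5 × 10^8) = 2

Final answer: vₚ/vₐ = 2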